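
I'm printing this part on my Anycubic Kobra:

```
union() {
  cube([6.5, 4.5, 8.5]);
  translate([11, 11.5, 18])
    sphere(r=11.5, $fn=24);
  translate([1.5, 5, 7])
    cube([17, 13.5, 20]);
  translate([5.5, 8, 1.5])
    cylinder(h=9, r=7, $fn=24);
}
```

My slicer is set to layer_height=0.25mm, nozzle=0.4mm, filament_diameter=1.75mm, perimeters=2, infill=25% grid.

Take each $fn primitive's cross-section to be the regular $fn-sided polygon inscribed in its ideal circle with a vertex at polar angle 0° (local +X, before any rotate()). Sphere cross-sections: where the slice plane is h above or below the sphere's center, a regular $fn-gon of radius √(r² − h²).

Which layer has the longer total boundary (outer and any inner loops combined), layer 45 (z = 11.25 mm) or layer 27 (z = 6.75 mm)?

Layer 45 (z = 11.25): the cube is not intersected at this z (z outside [0, 8.5]); the sphere at (11, 11.5): section is a regular 24-gon, circumradius = √(r²−h²) = √(11.5²−6.75²) = 9.311 (perimeter = 2·24·9.311·sin(180°/24) = 58.33 mm); the 17×13.5 cube at (1.5, 5) contributes its full rectangle (perimeter 61.00 mm); the cylinder at (5.5, 8) does not reach this height (z outside [1.5, 10.5]); Taking the union: the regions partially overlap (shared area 212.46 mm²), so the edge portions inside another operand are dropped and the merged outline is re-measured after clipping — boundary = 64.43 mm. So its perimeter = 64.43 mm. Layer 27 (z = 6.75): the 6.5×4.5 cube contributes its full rectangle (perimeter 22.00 mm); the sphere at (11, 11.5): section is a regular 24-gon, circumradius = √(r²−h²) = √(11.5²−11.25²) = 2.385 (perimeter = 2·24·2.385·sin(180°/24) = 14.94 mm); the cube at (1.5, 5) does not reach this height (z outside [7, 27]); the r=7 cylinder at (5.5, 8) contributes a regular 24-gon of circumradius 7 (perimeter = 2·24·7.000·sin(180°/24) = 43.86 mm); Combining (union): the regions partially overlap (shared area 28.26 mm²), so the edge portions inside another operand are dropped and the merged outline is re-measured after clipping — boundary = 50.44 mm. So its perimeter = 50.44 mm. Layer 45 is larger (64.43 vs 50.44 mm).

layer 45 (z = 11.25 mm)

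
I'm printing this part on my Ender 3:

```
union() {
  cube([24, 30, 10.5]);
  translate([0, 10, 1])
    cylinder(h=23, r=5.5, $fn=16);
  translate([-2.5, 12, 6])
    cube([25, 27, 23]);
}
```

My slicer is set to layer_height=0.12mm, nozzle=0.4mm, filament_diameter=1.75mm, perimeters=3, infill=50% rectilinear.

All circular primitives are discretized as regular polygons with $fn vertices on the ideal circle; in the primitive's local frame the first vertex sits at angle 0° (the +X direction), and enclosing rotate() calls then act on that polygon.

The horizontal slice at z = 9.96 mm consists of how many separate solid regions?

1

At z = 9.96 mm: the cube (footprint 24×30) is included at this height; the cylinder at (0, 10): section is a regular 16-gon, circumradius r=5.5; the cube at (-2.5, 12) is present — its section is the full 25×27 rectangle; Combining (union): the regions partially overlap (shared area 459.40 mm²), so overlapping operands fuse into one piece — 1 connected region. The result has 1 disconnected region.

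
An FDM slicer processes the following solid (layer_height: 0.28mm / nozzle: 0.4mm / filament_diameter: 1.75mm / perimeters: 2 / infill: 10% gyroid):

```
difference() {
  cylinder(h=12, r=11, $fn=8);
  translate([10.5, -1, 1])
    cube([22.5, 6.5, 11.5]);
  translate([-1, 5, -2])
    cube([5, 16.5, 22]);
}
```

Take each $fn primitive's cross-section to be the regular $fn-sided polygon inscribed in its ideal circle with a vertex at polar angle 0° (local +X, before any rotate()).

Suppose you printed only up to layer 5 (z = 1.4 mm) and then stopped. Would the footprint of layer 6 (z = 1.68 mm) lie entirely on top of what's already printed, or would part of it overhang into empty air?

Compare the two slices. At z = 1.4: the r=11 cylinder contributes a regular 8-gon of circumradius 11 (area = (8/2)·11.000²·sin(360°/8) = 342.24 mm²); the 22.5×6.5 cube at (10.5, -1) contributes its full rectangle (area 146.25 mm²); the 5×16.5 cube at (-1, 5) contributes its full rectangle (area 82.50 mm²); Subtracting the remaining from the first: starting from the r=11 cylinder (342.24 mm²), the 22.5×6.5 cube at (10.5, -1) partially overlaps it — only the 0.59 mm² overlap (of its 146.25 mm²) is removed, clipping the outline; the 5×16.5 cube at (-1, 5) partially overlaps it — only the 26.48 mm² overlap (of its 82.50 mm²) is removed, clipping the outline — area = 315.17 mm². At z = 1.68: the r=11 cylinder gives a regular 8-gon of circumradius 11 (constant along its height) (area = (8/2)·11.000²·sin(360°/8) = 342.24 mm²); the cube at (10.5, -1) is present — its section is the full 22.5×6.5 rectangle (area 146.25 mm²); the cube at (-1, 5) (footprint 5×16.5) is included at this height (area 82.50 mm²); Subtracting the remaining from the first: starting from the r=11 cylinder (342.24 mm²), the 22.5×6.5 cube at (10.5, -1) partially overlaps it — only the 0.59 mm² overlap (of its 146.25 mm²) is removed, clipping the outline; the 5×16.5 cube at (-1, 5) partially overlaps it — only the 26.48 mm² overlap (of its 82.50 mm²) is removed, clipping the outline — area = 315.17 mm². Checking containment: the cross-section at z = 1.68 is a subset of the cross-section at z = 1.4.

entirely on top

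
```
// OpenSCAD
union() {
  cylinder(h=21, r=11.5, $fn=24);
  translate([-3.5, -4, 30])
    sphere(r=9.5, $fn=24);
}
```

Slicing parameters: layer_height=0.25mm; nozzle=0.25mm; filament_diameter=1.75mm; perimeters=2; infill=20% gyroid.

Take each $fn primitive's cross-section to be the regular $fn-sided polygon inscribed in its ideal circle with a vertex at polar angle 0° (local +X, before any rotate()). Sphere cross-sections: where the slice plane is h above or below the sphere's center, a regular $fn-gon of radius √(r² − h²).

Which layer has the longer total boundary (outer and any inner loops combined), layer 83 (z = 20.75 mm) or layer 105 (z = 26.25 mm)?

Layer 83 (z = 20.75): the cylinder: section is a regular 24-gon, circumradius r=11.5 (perimeter = 2·24·11.500·sin(180°/24) = 72.05 mm); the sphere at (-3.5, -4): section is a regular 24-gon, circumradius = √(r²−h²) = √(9.5²−9.25²) = 2.165 (perimeter = 2·24·2.165·sin(180°/24) = 13.56 mm); Merging all regions: the r=9.5 sphere at (-3.5, -4) lies entirely inside the r=11.5 cylinder, so the union is just the r=11.5 cylinder — boundary = 72.05 mm. So its perimeter = 72.05 mm. Layer 105 (z = 26.25): the cylinder is not intersected at this z (z outside [0, 21]); the r=9.5 sphere at (-3.5, -4) slices to a regular 24-gon of circumradius 8.729 (√(r²−h²) with h=3.75 from center) (perimeter = 2·24·8.729·sin(180°/24) = 54.69 mm); Merging all regions: only the r=9.5 sphere at (-3.5, -4) is present, so the union is just that shape — boundary = 54.69 mm. So its perimeter = 54.69 mm. Layer 83 is larger (72.05 vs 54.69 mm).

layer 83 (z = 20.75 mm)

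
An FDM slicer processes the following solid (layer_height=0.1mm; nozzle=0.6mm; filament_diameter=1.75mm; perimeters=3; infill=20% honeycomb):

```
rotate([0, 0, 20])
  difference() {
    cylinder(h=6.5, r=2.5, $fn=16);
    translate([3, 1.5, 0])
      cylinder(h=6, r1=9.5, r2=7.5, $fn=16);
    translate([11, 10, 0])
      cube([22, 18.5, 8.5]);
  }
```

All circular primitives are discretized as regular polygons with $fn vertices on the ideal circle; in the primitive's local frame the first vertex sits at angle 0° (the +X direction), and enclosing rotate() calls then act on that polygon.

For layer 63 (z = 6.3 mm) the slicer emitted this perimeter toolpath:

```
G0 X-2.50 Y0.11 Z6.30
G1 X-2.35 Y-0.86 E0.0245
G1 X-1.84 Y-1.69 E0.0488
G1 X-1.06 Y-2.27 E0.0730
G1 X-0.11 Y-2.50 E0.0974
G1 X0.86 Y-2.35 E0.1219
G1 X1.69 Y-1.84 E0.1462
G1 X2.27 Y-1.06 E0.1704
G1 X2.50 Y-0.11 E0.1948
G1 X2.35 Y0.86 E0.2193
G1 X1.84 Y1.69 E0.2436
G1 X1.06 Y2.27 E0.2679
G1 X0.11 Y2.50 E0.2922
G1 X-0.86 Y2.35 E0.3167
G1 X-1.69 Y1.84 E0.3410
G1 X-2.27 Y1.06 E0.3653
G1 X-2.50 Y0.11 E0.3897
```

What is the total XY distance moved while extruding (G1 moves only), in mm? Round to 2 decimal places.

Sum the Euclidean lengths of each G1 segment: total = 15.62 mm.

15.62 mm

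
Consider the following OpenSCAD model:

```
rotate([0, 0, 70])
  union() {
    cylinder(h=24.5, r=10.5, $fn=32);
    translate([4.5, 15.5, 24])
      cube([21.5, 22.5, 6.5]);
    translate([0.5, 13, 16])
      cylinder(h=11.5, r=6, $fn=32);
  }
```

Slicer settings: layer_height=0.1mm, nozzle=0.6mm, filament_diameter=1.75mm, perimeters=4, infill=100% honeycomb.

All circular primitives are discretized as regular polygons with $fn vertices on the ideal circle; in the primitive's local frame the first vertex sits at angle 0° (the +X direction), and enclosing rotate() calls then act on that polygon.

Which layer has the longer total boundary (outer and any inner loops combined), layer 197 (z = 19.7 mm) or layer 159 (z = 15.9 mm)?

layer 197 (z = 19.7 mm)

Layer 197 (z = 19.7): the cylinder: section is a regular 32-gon, circumradius r=10.5 (perimeter = 2·32·10.500·sin(180°/32) = 65.87 mm); the cube at (4.5, 15.5) is not intersected at this z (z outside [24, 30.5]); the r=6 cylinder at (0.5, 13) gives a regular 32-gon of circumradius 6 (constant along its height) (perimeter = 2·32·6.000·sin(180°/32) = 37.64 mm); Merging all regions: the regions partially overlap (shared area 22.40 mm²), so the edge portions inside another operand are dropped and the merged outline is re-measured after clipping — boundary = 82.81 mm; (rotated 70° about Z; rotation is an isometry so areas/perimeters/island counts are preserved). So its perimeter = 82.81 mm. Layer 159 (z = 15.9): the cylinder: section is a regular 32-gon, circumradius r=10.5 (perimeter = 2·32·10.500·sin(180°/32) = 65.87 mm); the cube at (4.5, 15.5) is not intersected at this z (z outside [24, 30.5]); the cylinder at (0.5, 13) does not reach this height (z outside [16, 27.5]); Taking the union: only the r=10.5 cylinder is present, so the union is just that shape — boundary = 65.87 mm; (rotated 70° about Z; rotation is an isometry so areas/perimeters/island counts are preserved). So its perimeter = 65.87 mm. Layer 197 is larger (82.81 vs 65.87 mm).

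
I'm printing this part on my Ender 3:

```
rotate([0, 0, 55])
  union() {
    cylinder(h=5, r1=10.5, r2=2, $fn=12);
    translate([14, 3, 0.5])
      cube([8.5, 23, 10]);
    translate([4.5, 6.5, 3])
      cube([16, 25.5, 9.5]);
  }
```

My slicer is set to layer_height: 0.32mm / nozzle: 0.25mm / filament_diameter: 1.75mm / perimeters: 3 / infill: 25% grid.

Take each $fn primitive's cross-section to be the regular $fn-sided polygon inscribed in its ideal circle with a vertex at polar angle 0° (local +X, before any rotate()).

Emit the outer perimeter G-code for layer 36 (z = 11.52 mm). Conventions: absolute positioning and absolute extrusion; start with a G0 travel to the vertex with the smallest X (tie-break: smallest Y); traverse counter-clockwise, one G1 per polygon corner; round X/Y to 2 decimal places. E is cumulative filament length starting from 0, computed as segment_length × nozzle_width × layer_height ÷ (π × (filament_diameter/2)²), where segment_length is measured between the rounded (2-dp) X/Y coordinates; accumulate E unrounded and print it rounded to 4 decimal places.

At z = 11.52 mm: the cone does not reach this height (z outside [0, 5]); the cube at (14, 3) is not intersected at this z (z outside [0.5, 10.5]); the 16×25.5 cube at (4.5, 6.5) contributes its full rectangle; Combining (union): only the 16×25.5 cube at (4.5, 6.5) is present, so the union is just that shape — 1 connected region; (whole slice rotated 55° about Z — lengths, areas and connectivity unchanged). The outline is a single polygon with 4 vertices. Extrusion per mm of travel: 0.25 × 0.32 / (π × 0.875²) = 0.033260. Accumulating E over each segment gives final E = 2.7607.

G0 X-23.63 Y22.04 Z11.52
G1 X-2.74 Y7.41 E0.8483
G1 X6.43 Y20.52 E1.3804
G1 X-14.45 Y35.15 E2.2283
G1 X-23.63 Y22.04 E2.7607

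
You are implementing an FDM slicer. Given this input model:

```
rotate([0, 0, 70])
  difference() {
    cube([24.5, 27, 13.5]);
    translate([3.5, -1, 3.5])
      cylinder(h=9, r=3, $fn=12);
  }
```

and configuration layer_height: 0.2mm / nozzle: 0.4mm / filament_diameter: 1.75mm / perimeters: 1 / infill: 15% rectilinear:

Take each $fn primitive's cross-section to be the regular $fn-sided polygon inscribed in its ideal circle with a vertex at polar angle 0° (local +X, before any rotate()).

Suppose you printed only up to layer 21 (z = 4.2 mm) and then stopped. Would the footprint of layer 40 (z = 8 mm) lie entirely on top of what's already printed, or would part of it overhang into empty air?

Compare the two slices. At z = 4.2: the cube is present — its section is the full 24.5×27 rectangle (area 661.50 mm²); the r=3 cylinder at (3.5, -1) gives a regular 12-gon of circumradius 3 (constant along its height) (area = (12/2)·3.000²·sin(360°/12) = 27.00 mm²); Subtracting the remaining from the first: starting from the 24.5×27 cube (661.50 mm²), the r=3 cylinder at (3.5, -1) partially overlaps it — only the 7.77 mm² overlap (of its 27.00 mm²) is removed, clipping the outline — area = 653.73 mm²; (whole slice rotated 70° about Z — lengths, areas and connectivity unchanged). At z = 8: the cube is present — its section is the full 24.5×27 rectangle (area 661.50 mm²); the cylinder at (3.5, -1): section is a regular 12-gon, circumradius r=3 (area = (12/2)·3.000²·sin(360°/12) = 27.00 mm²); After the difference (first − rest): starting from the 24.5×27 cube (661.50 mm²), the r=3 cylinder at (3.5, -1) partially overlaps it — only the 7.77 mm² overlap (of its 27.00 mm²) is removed, clipping the outline — area = 653.73 mm²; (whole slice rotated 70° about Z — lengths, areas and connectivity unchanged). Checking containment: the cross-section at z = 8 is a subset of the cross-section at z = 4.2.

entirely on top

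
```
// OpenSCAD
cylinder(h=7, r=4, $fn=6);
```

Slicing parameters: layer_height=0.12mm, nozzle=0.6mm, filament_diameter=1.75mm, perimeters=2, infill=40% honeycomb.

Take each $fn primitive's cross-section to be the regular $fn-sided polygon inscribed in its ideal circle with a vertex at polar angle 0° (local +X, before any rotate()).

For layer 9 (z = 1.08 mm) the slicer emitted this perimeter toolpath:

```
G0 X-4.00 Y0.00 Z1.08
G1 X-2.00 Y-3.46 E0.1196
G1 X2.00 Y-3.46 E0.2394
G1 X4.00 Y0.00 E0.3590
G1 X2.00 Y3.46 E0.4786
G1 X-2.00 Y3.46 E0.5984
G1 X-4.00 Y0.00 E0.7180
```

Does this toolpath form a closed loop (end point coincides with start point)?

yes

Start point (G0): (-4.00, 0.00). End point (last G1): the path returns to the start — closed.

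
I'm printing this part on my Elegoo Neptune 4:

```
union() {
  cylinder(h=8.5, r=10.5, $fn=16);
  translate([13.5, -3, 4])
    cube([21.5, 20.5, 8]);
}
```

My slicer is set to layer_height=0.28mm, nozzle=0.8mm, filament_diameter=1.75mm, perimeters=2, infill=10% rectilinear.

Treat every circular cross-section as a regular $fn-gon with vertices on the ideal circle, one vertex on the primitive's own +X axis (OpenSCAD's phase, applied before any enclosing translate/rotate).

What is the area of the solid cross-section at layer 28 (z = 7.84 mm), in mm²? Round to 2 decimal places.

At z = 7.84 mm: the r=10.5 cylinder gives a regular 16-gon of circumradius 10.5 (constant along its height) (area = (16/2)·10.500²·sin(360°/16) = 337.53 mm²); the 21.5×20.5 cube at (13.5, -3) contributes its full rectangle (area 440.75 mm²); Combining (union): the 2 present regions are separate (no shared area or edge), so areas and boundary lengths simply add and each stays a separate island — area = 778.28 mm². Overall, the cross-section has 2 separate islands. Net area = 778.28 mm².

778.28 mm²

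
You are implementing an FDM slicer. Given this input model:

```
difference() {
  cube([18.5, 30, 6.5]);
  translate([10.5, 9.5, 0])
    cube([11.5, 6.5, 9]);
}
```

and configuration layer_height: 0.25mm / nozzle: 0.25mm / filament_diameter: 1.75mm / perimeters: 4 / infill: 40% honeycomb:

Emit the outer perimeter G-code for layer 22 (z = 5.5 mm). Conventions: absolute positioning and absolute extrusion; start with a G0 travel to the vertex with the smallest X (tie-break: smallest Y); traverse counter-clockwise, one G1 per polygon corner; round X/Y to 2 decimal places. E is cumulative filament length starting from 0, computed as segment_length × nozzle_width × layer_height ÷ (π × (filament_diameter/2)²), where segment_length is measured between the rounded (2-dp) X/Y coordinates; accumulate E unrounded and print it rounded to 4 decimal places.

G0 X0.00 Y0.00 Z5.50
G1 X18.50 Y0.00 E0.4807
G1 X18.50 Y9.50 E0.7276
G1 X10.50 Y9.50 E0.9354
G1 X10.50 Y16.00 E1.1043
G1 X18.50 Y16.00 E1.3122
G1 X18.50 Y30.00 E1.6760
G1 X0.00 Y30.00 E2.1567
G1 X0.00 Y0.00 E2.9362

At z = 5.5 mm: the 18.5×30 cube contributes its full rectangle; the cube at (10.5, 9.5) is present — its section is the full 11.5×6.5 rectangle; Subtracting the remaining from the first: starting from the 18.5×30 cube, the 11.5×6.5 cube at (10.5, 9.5) partially overlaps it — only the 52.00 mm² overlap (of its 74.75 mm²) is removed, clipping the outline — 1 connected region. The outline is a single polygon with 8 vertices. Extrusion per mm of travel: 0.25 × 0.25 / (π × 0.875²) = 0.025984. Accumulating E over each segment gives final E = 2.9362.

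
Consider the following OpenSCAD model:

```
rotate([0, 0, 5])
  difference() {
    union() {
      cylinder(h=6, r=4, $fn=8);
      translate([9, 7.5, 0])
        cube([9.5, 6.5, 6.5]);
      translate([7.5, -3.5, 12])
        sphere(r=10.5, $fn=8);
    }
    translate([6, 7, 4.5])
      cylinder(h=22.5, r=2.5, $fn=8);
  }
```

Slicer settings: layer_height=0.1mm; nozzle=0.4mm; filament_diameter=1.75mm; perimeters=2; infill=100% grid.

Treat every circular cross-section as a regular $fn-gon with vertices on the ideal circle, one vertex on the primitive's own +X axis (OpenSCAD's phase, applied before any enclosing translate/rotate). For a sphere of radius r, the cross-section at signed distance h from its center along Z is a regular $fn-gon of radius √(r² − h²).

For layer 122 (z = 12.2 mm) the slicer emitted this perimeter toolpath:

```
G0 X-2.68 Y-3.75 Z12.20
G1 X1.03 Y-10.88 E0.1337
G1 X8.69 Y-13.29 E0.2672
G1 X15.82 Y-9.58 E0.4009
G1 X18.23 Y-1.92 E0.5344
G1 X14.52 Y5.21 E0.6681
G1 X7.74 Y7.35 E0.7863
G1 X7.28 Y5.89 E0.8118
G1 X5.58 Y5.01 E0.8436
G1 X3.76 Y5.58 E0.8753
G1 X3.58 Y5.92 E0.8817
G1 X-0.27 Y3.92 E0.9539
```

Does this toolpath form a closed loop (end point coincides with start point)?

no

Start point (G0): (-2.68, -3.75). End point (last G1): the path does not return to the start — open.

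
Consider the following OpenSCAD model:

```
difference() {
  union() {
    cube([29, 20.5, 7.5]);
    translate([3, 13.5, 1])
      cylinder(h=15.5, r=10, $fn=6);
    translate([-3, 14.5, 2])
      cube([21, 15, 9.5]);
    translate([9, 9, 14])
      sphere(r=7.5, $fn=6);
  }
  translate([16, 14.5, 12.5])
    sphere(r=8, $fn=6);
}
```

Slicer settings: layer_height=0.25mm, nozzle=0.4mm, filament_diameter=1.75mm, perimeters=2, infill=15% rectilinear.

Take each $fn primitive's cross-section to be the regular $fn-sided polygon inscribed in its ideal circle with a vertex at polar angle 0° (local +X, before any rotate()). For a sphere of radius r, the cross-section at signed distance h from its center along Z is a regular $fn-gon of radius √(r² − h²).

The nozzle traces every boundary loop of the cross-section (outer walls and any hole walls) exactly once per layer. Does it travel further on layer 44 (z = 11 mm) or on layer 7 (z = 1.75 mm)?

Layer 44 (z = 11): the cube does not reach this height (z outside [0, 7.5]); the r=10 cylinder at (3, 13.5) gives a regular 6-gon of circumradius 10 (constant along its height) (perimeter = 2·6·10.000·sin(180°/6) = 60.00 mm); the 21×15 cube at (-3, 14.5) contributes its full rectangle (perimeter 72.00 mm); the r=7.5 sphere at (9, 9) contributes a regular 6-gon of circumradius √(7.5²−3²) = 6.874 (perimeter = 2·6·6.874·sin(180°/6) = 41.24 mm); Combining (union): the regions partially overlap (shared area 172.94 mm²), so the edge portions inside another operand are dropped and the merged outline is re-measured after clipping — boundary = 97.07 mm; the sphere at (16, 14.5): section is a regular 6-gon, circumradius = √(r²−h²) = √(8²−1.5²) = 7.858 (perimeter = 2·6·7.858·sin(180°/6) = 47.15 mm); After the difference (first − rest): starting from the result so far, the r=8 sphere at (16, 14.5) partially overlaps it — only the 83.74 mm² overlap (of its 160.43 mm²) is removed, clipping the outline — boundary = 101.80 mm. So its perimeter = 101.80 mm. Layer 7 (z = 1.75): the 29×20.5 cube contributes its full rectangle (perimeter 99.00 mm); the r=10 cylinder at (3, 13.5) contributes a regular 6-gon of circumradius 10 (perimeter = 2·6·10.000·sin(180°/6) = 60.00 mm); the cube at (-3, 14.5) does not reach this height (z outside [2, 11.5]); the sphere at (9, 9) is absent (|z−center|=12.250 > r=7.5); Taking the union: the regions partially overlap (shared area 167.79 mm²), so the edge portions inside another operand are dropped and the merged outline is re-measured after clipping — boundary = 108.30 mm; the sphere at (16, 14.5) is absent (|z−center|=10.750 > r=8); After the difference (first − rest): none of the subtracted shapes is present at this height, so that combined region is unchanged — boundary = 108.30 mm. So its perimeter = 108.30 mm. Layer 7 is larger (108.30 vs 101.80 mm).

layer 7 (z = 1.75 mm)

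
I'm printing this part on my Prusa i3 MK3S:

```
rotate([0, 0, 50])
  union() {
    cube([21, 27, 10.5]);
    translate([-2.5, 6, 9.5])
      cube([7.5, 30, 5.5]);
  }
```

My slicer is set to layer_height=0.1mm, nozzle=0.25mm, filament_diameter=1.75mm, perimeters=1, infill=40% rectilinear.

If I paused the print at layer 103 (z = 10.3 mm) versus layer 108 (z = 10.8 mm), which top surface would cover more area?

Layer 103 (z = 10.3): the cube is present — its section is the full 21×27 rectangle (area 567.00 mm²); the cube at (-2.5, 6) is present — its section is the full 7.5×30 rectangle (area 225.00 mm²); Combining (union): the regions partially overlap — summed areas 792.00 mm² minus the doubly-counted overlap 105.00 mm² gives 687.00 mm² — area = 687.00 mm²; (rotated 50° about Z; rotation is an isometry so areas/perimeters/island counts are preserved). So its area = 687.00 mm². Layer 108 (z = 10.8): the cube does not reach this height (z outside [0, 10.5]); the cube at (-2.5, 6) is present — its section is the full 7.5×30 rectangle (area 225.00 mm²); Combining (union): only the 7.5×30 cube at (-2.5, 6) is present, so the union is just that shape — area = 225.00 mm²; (rotated 50° about Z; rotation is an isometry so areas/perimeters/island counts are preserved). So its area = 225.00 mm². Layer 103 is larger (687.00 vs 225.00 mm²).

layer 103 (z = 10.3 mm)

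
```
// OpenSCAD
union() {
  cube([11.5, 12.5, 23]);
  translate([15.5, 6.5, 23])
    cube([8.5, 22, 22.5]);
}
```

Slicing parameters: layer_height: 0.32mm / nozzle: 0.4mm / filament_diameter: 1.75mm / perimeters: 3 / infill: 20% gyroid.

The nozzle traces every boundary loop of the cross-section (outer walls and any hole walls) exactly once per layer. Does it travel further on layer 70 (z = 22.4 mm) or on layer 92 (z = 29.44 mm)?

Layer 70 (z = 22.4): the cube (footprint 11.5×12.5) is included at this height (perimeter 48.00 mm); the cube at (15.5, 6.5) is not intersected at this z (z outside [23, 45.5]); Combining (union): only the 11.5×12.5 cube is present, so the union is just that shape — boundary = 48.00 mm. So its perimeter = 48.00 mm. Layer 92 (z = 29.44): the cube is not intersected at this z (z outside [0, 23]); the cube at (15.5, 6.5) (footprint 8.5×22) is included at this height (perimeter 61.00 mm); Combining (union): only the 8.5×22 cube at (15.5, 6.5) is present, so the union is just that shape — boundary = 61.00 mm. So its perimeter = 61.00 mm. Layer 92 is larger (61.00 vs 48.00 mm).

layer 92 (z = 29.44 mm)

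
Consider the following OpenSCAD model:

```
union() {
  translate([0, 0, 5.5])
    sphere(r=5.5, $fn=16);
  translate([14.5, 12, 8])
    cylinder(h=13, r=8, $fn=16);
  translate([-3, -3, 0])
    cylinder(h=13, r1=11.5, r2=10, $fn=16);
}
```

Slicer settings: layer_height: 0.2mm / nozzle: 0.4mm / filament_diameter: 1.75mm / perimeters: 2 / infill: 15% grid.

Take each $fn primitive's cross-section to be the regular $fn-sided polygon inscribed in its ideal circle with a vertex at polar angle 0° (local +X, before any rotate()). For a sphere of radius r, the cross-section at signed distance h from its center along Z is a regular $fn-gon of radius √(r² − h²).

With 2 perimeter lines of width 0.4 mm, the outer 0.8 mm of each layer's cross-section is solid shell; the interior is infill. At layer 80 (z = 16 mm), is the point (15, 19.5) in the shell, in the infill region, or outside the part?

At z = 16 mm: the sphere is absent (|z−center|=10.500 > r=5.5); the r=8 cylinder at (14.5, 12) gives a regular 16-gon of circumradius 8 (constant along its height); the cone at (-3, -3) is absent (z outside [0, 13]); Taking the union: only the r=8 cylinder at (14.5, 12) is present, so the union is just that shape — 1 connected region. Overall, the cross-section is a single solid region. The nearest boundary edge runs (17.56, 19.39)→(14.50, 20.00); distance from the point to it = 0.39 mm. The point is inside the cross-section, 0.39 mm from the nearest boundary — within the 0.8 mm shell band (2 × 0.4).

shell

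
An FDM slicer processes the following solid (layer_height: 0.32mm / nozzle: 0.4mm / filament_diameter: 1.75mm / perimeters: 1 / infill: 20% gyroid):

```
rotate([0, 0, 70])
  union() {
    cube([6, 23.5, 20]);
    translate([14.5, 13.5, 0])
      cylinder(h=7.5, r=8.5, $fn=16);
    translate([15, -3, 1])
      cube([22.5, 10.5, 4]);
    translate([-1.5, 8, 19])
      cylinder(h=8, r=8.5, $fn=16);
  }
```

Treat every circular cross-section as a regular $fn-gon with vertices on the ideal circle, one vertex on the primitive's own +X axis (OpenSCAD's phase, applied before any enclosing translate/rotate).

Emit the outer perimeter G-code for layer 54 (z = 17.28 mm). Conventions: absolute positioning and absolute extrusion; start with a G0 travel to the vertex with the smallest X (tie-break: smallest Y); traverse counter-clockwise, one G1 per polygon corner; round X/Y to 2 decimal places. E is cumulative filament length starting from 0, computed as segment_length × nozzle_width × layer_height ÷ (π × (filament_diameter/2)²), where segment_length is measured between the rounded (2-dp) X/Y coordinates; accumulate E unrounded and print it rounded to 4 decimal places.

G0 X-22.08 Y8.04 Z17.28
G1 X0.00 Y0.00 E1.2505
G1 X2.05 Y5.64 E1.5698
G1 X-20.03 Y13.68 E2.8203
G1 X-22.08 Y8.04 E3.1397

At z = 17.28 mm: the cube is present — its section is the full 6×23.5 rectangle; the cylinder at (14.5, 13.5) does not reach this height (z outside [0, 7.5]); the cube at (15, -3) is not intersected at this z (z outside [1, 5]); the cylinder at (-1.5, 8) does not reach this height (z outside [19, 27]); Taking the union: only the 6×23.5 cube is present, so the union is just that shape — 1 connected region; (whole slice rotated 70° about Z — lengths, areas and connectivity unchanged). The outline is a single polygon with 4 vertices. Extrusion per mm of travel: 0.4 × 0.32 / (π × 0.875²) = 0.053216. Accumulating E over each segment gives final E = 3.1397.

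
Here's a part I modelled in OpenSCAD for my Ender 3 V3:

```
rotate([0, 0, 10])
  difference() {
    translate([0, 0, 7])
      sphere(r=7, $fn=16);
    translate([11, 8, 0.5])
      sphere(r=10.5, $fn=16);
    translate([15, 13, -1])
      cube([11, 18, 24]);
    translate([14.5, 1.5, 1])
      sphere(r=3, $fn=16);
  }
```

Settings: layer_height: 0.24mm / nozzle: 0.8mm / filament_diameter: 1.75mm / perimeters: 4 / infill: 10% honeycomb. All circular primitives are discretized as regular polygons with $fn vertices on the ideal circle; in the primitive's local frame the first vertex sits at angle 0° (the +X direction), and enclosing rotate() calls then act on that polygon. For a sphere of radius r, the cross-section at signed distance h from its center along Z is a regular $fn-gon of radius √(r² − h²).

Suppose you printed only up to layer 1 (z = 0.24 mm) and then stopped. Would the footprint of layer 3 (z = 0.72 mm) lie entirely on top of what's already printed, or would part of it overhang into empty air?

part overhangs

Compare the two slices. At z = 0.24: the r=7 sphere contributes a regular 16-gon of circumradius √(7²−6.76²) = 1.817 (area = (16/2)·1.817²·sin(360°/16) = 10.11 mm²); the r=10.5 sphere at (11, 8) contributes a regular 16-gon of circumradius √(10.5²−0.26²) = 10.497 (area = (16/2)·10.497²·sin(360°/16) = 337.32 mm²); the cube at (15, 13) is present — its section is the full 11×18 rectangle (area 198.00 mm²); the r=3 sphere at (14.5, 1.5) slices to a regular 16-gon of circumradius 2.902 (√(r²−h²) with h=0.76 from center) (area = (16/2)·2.902²·sin(360°/16) = 25.78 mm²); Subtracting the remaining from the first: starting from the r=7 sphere (10.11 mm²), the r=10.5 sphere at (11, 8) misses the remaining region (no effect); the 11×18 cube at (15, 13) misses the remaining region (no effect); the r=3 sphere at (14.5, 1.5) misses the remaining region (no effect) — area = 10.11 mm²; (whole slice rotated 10° about Z — lengths, areas and connectivity unchanged). At z = 0.72: the r=7 sphere contributes a regular 16-gon of circumradius √(7²−6.28²) = 3.092 (area = (16/2)·3.092²·sin(360°/16) = 29.27 mm²); the r=10.5 sphere at (11, 8) slices to a regular 16-gon of circumradius 10.498 (√(r²−h²) with h=0.22 from center) (area = (16/2)·10.498²·sin(360°/16) = 337.38 mm²); the cube at (15, 13) (footprint 11×18) is included at this height (area 198.00 mm²); the r=3 sphere at (14.5, 1.5) contributes a regular 16-gon of circumradius √(3²−0.28²) = 2.987 (area = (16/2)·2.987²·sin(360°/16) = 27.31 mm²); Subtracting the remaining from the first: starting from the r=7 sphere (29.27 mm²), the r=10.5 sphere at (11, 8) misses the remaining region (no effect); the 11×18 cube at (15, 13) misses the remaining region (no effect); the r=3 sphere at (14.5, 1.5) misses the remaining region (no effect) — area = 29.27 mm²; (rotated 10° about Z; rotation is an isometry so areas/perimeters/island counts are preserved). Checking containment: at z = 0.72 the cross-section extends beyond the z = 0.24 cross-section by about 19.16 mm².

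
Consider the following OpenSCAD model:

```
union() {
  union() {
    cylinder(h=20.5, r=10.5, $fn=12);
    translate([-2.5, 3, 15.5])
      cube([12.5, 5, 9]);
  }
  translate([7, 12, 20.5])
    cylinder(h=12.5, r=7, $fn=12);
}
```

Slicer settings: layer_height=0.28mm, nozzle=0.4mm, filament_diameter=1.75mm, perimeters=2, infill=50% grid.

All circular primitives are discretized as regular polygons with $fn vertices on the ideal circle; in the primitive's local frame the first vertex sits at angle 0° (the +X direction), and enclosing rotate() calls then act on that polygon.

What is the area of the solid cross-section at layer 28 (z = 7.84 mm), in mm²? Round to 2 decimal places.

330.75 mm²

At z = 7.84 mm: the r=10.5 cylinder contributes a regular 12-gon of circumradius 10.5 (area = (12/2)·10.500²·sin(360°/12) = 330.75 mm²); the cube at (-2.5, 3) is absent (z outside [15.5, 24.5]); Merging all regions: only the r=10.5 cylinder is present, so the union is just that shape — area = 330.75 mm²; the cylinder at (7, 12) is not intersected at this z (z outside [20.5, 33]); Combining (union): only that combined region is present, so the union is just that shape — area = 330.75 mm². Overall, the cross-section is a single solid region. Net area = 330.75 mm².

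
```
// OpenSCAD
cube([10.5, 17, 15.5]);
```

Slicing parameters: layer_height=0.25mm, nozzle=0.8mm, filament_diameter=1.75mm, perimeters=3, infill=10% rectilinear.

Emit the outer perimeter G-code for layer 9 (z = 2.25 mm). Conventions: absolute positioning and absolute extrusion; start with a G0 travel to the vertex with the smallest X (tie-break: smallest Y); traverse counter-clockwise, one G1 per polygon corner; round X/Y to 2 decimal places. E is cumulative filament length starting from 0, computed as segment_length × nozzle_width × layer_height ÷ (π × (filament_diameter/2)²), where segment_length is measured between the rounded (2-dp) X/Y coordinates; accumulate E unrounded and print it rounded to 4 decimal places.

At z = 2.25 mm: the 10.5×17 cube contributes its full rectangle. The outline is a single polygon with 4 vertices. Extrusion per mm of travel: 0.8 × 0.25 / (π × 0.875²) = 0.083150. Accumulating E over each segment gives final E = 4.5733.

G0 X0.00 Y0.00 Z2.25
G1 X10.50 Y0.00 E0.8731
G1 X10.50 Y17.00 E2.2866
G1 X0.00 Y17.00 E3.1597
G1 X0.00 Y0.00 E4.5733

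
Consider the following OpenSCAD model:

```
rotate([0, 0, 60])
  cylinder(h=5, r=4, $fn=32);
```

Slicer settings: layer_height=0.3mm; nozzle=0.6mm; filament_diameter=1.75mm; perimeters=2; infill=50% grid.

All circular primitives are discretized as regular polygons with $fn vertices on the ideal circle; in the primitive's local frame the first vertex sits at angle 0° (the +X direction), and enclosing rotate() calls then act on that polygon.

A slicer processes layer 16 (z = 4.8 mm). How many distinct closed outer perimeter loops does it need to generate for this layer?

1

At z = 4.8 mm: the r=4 cylinder gives a regular 32-gon of circumradius 4 (constant along its height); (rotated 60° about Z; rotation is an isometry so areas/perimeters/island counts are preserved). The result has 1 disconnected region.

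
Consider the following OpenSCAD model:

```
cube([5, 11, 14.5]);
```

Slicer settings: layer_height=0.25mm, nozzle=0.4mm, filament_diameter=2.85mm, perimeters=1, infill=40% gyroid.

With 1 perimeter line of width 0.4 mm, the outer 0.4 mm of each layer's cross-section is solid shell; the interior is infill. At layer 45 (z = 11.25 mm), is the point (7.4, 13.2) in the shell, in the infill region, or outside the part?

outside

At z = 11.25 mm: the 5×11 cube contributes its full rectangle. Overall, the cross-section is a single solid region. The nearest boundary edge runs (5.00, 0.00)→(5.00, 11.00); distance from the point to it = 3.26 mm. The point is not inside any of the regions above, so it lies outside the cross-section (3.26 mm from the nearest boundary).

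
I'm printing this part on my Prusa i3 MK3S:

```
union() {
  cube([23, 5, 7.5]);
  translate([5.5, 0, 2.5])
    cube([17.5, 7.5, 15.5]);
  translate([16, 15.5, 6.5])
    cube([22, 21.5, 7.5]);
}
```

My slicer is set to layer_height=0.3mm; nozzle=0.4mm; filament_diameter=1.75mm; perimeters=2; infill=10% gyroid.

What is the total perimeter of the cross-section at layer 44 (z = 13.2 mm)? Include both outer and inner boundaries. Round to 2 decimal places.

137.00 mm

At z = 13.2 mm: the cube does not reach this height (z outside [0, 7.5]); the cube at (5.5, 0) is present — its section is the full 17.5×7.5 rectangle (perimeter 50.00 mm); the cube at (16, 15.5) is present — its section is the full 22×21.5 rectangle (perimeter 87.00 mm); Taking the union: the 2 present regions are separate (no shared area or edge), so areas and boundary lengths simply add and each stays a separate island — boundary = 137.00 mm. Overall, the cross-section has 2 separate islands. Total boundary length (outer) = 137.00 mm.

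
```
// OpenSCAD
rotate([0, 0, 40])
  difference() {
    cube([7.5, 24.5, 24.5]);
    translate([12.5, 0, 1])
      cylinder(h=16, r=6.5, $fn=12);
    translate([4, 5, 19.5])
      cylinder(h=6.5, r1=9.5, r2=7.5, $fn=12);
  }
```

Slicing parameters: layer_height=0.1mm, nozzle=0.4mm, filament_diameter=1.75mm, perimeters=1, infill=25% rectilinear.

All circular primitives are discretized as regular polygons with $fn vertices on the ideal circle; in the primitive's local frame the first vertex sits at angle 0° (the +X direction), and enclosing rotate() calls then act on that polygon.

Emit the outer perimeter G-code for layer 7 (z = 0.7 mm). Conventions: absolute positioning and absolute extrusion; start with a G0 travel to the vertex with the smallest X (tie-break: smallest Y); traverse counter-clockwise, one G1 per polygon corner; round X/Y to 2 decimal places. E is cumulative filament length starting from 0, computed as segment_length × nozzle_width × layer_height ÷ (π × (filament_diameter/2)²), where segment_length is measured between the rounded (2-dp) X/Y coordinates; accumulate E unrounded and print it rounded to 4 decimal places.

At z = 0.7 mm: the cube is present — its section is the full 7.5×24.5 rectangle; the cylinder at (12.5, 0) is not intersected at this z (z outside [1, 17]); the cone at (4, 5) is not intersected at this z (z outside [19.5, 26]); After the difference (first − rest): none of the subtracted shapes is present at this height, so the 7.5×24.5 cube is unchanged — 1 connected region; (rotated 40° about Z; rotation is an isometry so areas/perimeters/island counts are preserved). The outline is a single polygon with 4 vertices. Extrusion per mm of travel: 0.4 × 0.1 / (π × 0.875²) = 0.016630. Accumulating E over each segment gives final E = 1.0645.

G0 X-15.75 Y18.77 Z0.70
G1 X0.00 Y0.00 E0.4075
G1 X5.75 Y4.82 E0.5323
G1 X-10.00 Y23.59 E0.9397
G1 X-15.75 Y18.77 E1.0645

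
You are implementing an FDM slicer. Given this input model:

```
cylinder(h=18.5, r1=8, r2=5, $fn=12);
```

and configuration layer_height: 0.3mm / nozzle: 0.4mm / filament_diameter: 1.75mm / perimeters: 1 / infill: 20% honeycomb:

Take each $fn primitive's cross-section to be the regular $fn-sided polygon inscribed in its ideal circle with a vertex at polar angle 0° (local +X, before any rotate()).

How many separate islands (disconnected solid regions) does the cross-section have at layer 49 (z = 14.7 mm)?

At z = 14.7 mm: the cone (r1=8→r2=5) has section circumradius 5.616 here — a regular 12-gon. Overall, the cross-section is a single solid region. Island count = 1.

1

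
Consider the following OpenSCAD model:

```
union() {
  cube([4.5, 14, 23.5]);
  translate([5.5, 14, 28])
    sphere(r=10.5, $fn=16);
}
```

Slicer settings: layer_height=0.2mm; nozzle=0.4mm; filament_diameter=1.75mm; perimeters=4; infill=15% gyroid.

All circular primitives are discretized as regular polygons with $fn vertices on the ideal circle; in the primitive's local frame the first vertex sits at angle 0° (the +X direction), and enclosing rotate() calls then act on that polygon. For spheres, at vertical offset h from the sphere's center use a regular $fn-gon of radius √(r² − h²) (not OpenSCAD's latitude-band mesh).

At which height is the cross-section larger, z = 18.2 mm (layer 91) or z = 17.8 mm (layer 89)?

layer 91 (z = 18.2 mm)

Layer 91 (z = 18.2): the cube is present — its section is the full 4.5×14 rectangle (area 63.00 mm²); the sphere at (5.5, 14): section is a regular 16-gon, circumradius = √(r²−h²) = √(10.5²−9.8²) = 3.770 (area = (16/2)·3.770²·sin(360°/16) = 43.50 mm²); Taking the union: the regions partially overlap — summed areas 106.50 mm² minus the doubly-counted overlap 7.21 mm² gives 99.30 mm² — area = 99.30 mm². So its area = 99.30 mm². Layer 89 (z = 17.8): the cube is present — its section is the full 4.5×14 rectangle (area 63.00 mm²); the r=10.5 sphere at (5.5, 14) slices to a regular 16-gon of circumradius 2.492 (√(r²−h²) with h=10.2 from center) (area = (16/2)·2.492²·sin(360°/16) = 19.01 mm²); Merging all regions: the regions partially overlap — summed areas 82.01 mm² minus the doubly-counted overlap 2.36 mm² gives 79.65 mm² — area = 79.65 mm². So its area = 79.65 mm². Layer 91 is larger (99.30 vs 79.65 mm²).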